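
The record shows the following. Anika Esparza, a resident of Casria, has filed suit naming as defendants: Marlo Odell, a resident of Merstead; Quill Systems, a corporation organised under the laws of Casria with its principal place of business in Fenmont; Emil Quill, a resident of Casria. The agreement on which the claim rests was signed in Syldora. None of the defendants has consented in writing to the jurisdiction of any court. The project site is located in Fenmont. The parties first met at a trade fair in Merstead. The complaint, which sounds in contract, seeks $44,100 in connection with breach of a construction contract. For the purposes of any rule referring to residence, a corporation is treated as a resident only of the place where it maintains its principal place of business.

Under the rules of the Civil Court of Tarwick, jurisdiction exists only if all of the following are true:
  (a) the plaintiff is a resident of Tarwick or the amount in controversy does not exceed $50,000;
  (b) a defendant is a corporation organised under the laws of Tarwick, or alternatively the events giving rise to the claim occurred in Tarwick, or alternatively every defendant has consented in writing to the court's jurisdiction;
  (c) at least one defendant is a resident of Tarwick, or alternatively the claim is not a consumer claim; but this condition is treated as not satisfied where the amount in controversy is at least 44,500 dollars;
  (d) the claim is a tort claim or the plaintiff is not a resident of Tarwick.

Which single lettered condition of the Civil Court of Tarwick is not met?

The Civil Court of Tarwick:
  (a) The amount in controversy is 44,100 dollars, within the 50,000 dollars ceiling, so one alternative holds. Condition met.
  (b) The corporate defendant(s) are organised in Casria, not Tarwick; the operative events occurred in Fenmont, not Tarwick; no such written consent has been filed — every alternative fails. Not satisfied.
  (c) The claim is a contract claim, not a consumer claim, so this disjunct is met. And the carve-out is inapplicable — the amount in controversy is USD 44,100, below the 44,500 dollars floor. Met.
  (d) The plaintiff resides in Casria, which is not Tarwick, so one alternative holds. Condition met.
Only condition (b) fails.

(b)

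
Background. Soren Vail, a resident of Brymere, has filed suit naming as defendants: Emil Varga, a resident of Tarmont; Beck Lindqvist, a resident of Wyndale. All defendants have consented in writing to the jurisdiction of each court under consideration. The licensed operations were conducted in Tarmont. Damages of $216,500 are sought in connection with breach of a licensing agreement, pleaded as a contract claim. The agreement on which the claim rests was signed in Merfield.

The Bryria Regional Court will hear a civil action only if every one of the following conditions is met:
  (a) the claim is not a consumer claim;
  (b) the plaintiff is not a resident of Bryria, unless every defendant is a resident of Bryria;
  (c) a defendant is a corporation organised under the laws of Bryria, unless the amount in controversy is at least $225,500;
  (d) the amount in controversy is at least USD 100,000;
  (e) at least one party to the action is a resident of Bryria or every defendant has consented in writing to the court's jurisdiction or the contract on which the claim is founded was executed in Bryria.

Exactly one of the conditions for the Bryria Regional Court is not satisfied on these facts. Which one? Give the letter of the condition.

The Bryria Regional Court:
  (a) The claim is a contract claim, not a consumer claim. Met.
  (b) The plaintiff resides in Brymere, which is not Bryria. Satisfied.
  (c) No defendant is a corporation. And the amount in controversy is $216,500, below the 225,500 dollars floor, so the proviso does not save it. Fails.
  (d) The amount in controversy is USD 216,500, which meets the $100,000 floor. Satisfied.
  (e) Every defendant has filed written consent, so one alternative holds. Satisfied.
Only condition (c) fails.

(c)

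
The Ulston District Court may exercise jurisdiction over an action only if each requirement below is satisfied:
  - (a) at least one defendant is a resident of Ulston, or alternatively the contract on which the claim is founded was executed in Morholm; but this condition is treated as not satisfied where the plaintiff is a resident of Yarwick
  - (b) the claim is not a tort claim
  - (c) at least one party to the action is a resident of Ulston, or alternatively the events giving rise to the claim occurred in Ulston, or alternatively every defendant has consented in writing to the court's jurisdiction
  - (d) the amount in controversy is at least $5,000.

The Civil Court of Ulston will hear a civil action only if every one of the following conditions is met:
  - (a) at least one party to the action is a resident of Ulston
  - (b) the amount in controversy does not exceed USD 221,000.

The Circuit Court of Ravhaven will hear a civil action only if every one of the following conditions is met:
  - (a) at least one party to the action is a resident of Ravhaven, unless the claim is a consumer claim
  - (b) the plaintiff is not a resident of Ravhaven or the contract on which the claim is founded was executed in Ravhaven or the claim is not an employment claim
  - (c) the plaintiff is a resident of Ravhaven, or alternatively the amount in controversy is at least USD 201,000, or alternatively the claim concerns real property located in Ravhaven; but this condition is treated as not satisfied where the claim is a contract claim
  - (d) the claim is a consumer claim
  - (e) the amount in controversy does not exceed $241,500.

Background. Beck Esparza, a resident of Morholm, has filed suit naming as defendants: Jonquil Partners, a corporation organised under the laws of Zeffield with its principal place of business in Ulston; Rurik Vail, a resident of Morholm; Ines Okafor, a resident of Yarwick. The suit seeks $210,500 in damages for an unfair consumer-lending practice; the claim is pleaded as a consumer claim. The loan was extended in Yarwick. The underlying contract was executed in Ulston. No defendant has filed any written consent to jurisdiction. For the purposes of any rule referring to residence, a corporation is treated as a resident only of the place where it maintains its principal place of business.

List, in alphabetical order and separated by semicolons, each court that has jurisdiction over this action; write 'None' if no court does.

the Circuit Court of Ravhaven; the Civil Court of Ulston; the Ulston District Court

The Ulston District Court:
  (a) Jonquil Partners resides in Ulston — that alternative is enough. And the carve-out is inapplicable — the plaintiff resides in Morholm, not Yarwick. Satisfied.
  (b) The claim is a consumer claim, not a tort claim. Satisfied.
  (c) Jonquil Partners resides in Ulston, which satisfies one of the alternatives. Satisfied.
  (d) The amount in controversy is $210,500, which meets the $5,000 floor. Met.
  → Jurisdiction lies.
The Civil Court of Ulston:
  (a) Jonquil Partners resides in Ulston. Condition met.
  (b) The amount in controversy is 210,500 dollars, within the USD 221,000 ceiling. Met.
  → The court has jurisdiction.
The Circuit Court of Ravhaven:
  (a) No party resides in Ravhaven. The proviso rescues it, though: the claim is a consumer claim. Condition met.
  (b) The plaintiff resides in Morholm, which is not Ravhaven, which satisfies one of the alternatives. Condition met.
  (c) The amount in controversy is USD 210,500, which meets the USD 201,000 floor, which satisfies one of the alternatives. The carve-out does not apply: the claim is a consumer claim, not a contract claim. Met.
  (d) The claim is a consumer claim. Condition met.
  (e) The amount in controversy is $210,500, within the $241,500 ceiling. Met.
  → The court has jurisdiction.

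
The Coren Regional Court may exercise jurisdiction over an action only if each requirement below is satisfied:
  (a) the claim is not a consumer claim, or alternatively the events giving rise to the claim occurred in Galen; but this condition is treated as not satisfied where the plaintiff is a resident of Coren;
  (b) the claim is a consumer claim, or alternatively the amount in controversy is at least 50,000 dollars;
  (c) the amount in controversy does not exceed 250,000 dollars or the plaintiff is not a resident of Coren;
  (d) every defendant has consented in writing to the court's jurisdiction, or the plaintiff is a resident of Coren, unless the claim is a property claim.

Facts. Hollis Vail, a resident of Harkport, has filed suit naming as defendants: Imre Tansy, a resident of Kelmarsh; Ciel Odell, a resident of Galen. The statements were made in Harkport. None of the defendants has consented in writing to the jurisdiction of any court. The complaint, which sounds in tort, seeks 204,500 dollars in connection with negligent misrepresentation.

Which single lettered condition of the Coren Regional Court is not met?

The Coren Regional Court:
  (a) The claim is a tort claim, not a consumer claim, so this disjunct is met. The exception is not triggered, since the plaintiff resides in Harkport, not Coren. Satisfied.
  (b) The amount in controversy is $204,500, which meets the 50,000 dollars floor, which satisfies one of the alternatives. Satisfied.
  (c) The amount in controversy is 204,500 dollars, within the 250,000 dollars ceiling, so this disjunct is met. Satisfied.
  (d) No such written consent has been filed; the plaintiff resides in Harkport, not Coren — every alternative fails. The proviso offers no rescue either, since the claim is a tort claim, not a property claim. Not satisfied.
Only condition (d) fails.

(d)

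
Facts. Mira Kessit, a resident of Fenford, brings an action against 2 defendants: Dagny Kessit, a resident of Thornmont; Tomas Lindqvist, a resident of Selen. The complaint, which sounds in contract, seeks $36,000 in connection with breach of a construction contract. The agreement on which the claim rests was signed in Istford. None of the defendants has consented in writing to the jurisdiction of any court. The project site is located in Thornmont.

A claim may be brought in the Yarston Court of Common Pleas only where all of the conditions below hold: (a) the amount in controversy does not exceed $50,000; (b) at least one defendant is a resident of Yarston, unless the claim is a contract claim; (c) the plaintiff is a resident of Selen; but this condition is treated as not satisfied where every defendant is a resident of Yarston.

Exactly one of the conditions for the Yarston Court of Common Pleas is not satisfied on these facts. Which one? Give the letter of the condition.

(c)

The Yarston Court of Common Pleas:
  (a) The amount in controversy is USD 36,000, within the $50,000 ceiling. Condition met.
  (b) No defendant resides in Yarston (they reside in Thornmont, Selen). However, the claim is a contract claim, so the 'unless' proviso supplies this condition. Condition met.
  (c) The plaintiff resides in Fenford, not Selen. Not satisfied.
Only condition (c) fails.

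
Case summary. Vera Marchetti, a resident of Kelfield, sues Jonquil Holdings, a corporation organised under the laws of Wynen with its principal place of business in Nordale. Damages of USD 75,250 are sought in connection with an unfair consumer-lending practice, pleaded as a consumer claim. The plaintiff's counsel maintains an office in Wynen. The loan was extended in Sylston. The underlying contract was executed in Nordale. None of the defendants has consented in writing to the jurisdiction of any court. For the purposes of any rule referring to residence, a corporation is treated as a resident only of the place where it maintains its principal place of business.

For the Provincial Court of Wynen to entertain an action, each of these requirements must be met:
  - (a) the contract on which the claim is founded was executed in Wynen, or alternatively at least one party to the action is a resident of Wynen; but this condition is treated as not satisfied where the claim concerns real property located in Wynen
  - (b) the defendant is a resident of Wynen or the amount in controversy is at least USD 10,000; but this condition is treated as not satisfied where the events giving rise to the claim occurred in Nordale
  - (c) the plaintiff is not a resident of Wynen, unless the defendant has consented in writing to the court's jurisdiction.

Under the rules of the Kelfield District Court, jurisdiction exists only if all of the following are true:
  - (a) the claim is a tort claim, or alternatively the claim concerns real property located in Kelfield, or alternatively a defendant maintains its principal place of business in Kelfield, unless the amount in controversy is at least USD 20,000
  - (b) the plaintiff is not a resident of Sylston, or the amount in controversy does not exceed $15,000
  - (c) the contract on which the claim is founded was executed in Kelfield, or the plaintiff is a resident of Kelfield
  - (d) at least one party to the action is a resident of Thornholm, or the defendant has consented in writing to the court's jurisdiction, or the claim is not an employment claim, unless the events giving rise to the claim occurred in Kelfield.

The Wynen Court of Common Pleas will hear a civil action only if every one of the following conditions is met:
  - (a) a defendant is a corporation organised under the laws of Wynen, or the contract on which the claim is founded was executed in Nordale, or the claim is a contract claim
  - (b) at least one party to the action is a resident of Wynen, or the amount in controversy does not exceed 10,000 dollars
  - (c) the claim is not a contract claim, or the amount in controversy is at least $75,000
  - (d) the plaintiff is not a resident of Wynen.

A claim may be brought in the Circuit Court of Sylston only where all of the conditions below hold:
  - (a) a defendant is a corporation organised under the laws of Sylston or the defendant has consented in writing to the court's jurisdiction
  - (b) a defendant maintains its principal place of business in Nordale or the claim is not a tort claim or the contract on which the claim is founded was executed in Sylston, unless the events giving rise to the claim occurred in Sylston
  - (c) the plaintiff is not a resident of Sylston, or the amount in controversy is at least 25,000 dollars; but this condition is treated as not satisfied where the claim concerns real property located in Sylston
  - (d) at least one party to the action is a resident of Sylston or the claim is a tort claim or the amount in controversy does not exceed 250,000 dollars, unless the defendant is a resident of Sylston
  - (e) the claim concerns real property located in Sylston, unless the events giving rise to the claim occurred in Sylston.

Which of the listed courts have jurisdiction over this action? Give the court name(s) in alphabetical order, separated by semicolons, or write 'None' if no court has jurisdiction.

The Provincial Court of Wynen:
  (a) The contract was executed in Nordale, not Wynen; no party resides in Wynen — no alternative holds. Not satisfied.
  (b) The amount in controversy is $75,250, which meets the USD 10,000 floor, so one alternative holds. The exception is not triggered, since the operative events occurred in Sylston, not Nordale. Met.
  (c) The plaintiff resides in Kelfield, which is not Wynen. Condition met.
  → At least one condition fails; no jurisdiction.
The Kelfield District Court:
  (a) The claim is a consumer claim, not a tort claim; the claim does not concern real property; the corporate defendant(s) have their principal place of business in Nordale, not Kelfield — every alternative fails. But the amount in controversy is USD 75,250, which meets the 20,000 dollars floor, and the 'unless' clause therefore excuses the requirement. Condition met.
  (b) The plaintiff resides in Kelfield, which is not Sylston, so this disjunct is met. Satisfied.
  (c) The plaintiff resides in Kelfield — that alternative is enough. Satisfied.
  (d) The claim is a consumer claim, not an employment claim, so this disjunct is met. Met.
  → Jurisdiction lies.
The Wynen Court of Common Pleas:
  (a) Jonquil Holdings is organised under the laws of Wynen, so this disjunct is met. Met.
  (b) No party resides in Wynen; the amount in controversy is 75,250 dollars, above the $10,000 ceiling — no alternative holds. Fails.
  (c) The claim is a consumer claim, not a contract claim, so one alternative holds. Condition met.
  (d) The plaintiff resides in Kelfield, which is not Wynen. Met.
  → Not every requirement is met — no jurisdiction.
The Circuit Court of Sylston:
  (a) The corporate defendant(s) are organised in Wynen, not Sylston; no such written consent has been filed — every alternative fails. Fails.
  (b) Jonquil Holdings has its principal place of business in Nordale, so one alternative holds. Met.
  (c) The plaintiff resides in Kelfield, which is not Sylston — that alternative is enough. The exception is not triggered, since the claim does not concern real property. Satisfied.
  (d) The amount in controversy is 75,250 dollars, within the $250,000 ceiling, so one alternative holds. Met.
  (e) The claim does not concern real property. But the operative events occurred in Sylston, and the 'unless' clause therefore excuses the requirement. Satisfied.
  → The court lacks jurisdiction.

the Kelfield District Court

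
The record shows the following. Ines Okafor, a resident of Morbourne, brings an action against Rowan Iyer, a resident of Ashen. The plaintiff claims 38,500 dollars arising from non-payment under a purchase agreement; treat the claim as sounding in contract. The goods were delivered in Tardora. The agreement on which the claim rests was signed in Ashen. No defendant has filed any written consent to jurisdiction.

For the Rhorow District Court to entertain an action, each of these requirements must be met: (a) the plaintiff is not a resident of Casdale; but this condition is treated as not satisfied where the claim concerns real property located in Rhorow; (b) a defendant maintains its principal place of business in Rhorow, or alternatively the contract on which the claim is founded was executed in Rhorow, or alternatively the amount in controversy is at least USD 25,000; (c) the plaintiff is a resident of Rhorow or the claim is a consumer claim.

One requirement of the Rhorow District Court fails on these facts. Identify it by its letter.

The Rhorow District Court:
  (a) The plaintiff resides in Morbourne, which is not Casdale. The exception is not triggered, since the claim does not concern real property. Satisfied.
  (b) The amount in controversy is USD 38,500, which meets the USD 25,000 floor, which satisfies one of the alternatives. Met.
  (c) The plaintiff resides in Morbourne, not Rhorow; the claim is a contract claim, not a consumer claim — none of the alternatives is met. Condition not met.
Only condition (c) fails.

(c)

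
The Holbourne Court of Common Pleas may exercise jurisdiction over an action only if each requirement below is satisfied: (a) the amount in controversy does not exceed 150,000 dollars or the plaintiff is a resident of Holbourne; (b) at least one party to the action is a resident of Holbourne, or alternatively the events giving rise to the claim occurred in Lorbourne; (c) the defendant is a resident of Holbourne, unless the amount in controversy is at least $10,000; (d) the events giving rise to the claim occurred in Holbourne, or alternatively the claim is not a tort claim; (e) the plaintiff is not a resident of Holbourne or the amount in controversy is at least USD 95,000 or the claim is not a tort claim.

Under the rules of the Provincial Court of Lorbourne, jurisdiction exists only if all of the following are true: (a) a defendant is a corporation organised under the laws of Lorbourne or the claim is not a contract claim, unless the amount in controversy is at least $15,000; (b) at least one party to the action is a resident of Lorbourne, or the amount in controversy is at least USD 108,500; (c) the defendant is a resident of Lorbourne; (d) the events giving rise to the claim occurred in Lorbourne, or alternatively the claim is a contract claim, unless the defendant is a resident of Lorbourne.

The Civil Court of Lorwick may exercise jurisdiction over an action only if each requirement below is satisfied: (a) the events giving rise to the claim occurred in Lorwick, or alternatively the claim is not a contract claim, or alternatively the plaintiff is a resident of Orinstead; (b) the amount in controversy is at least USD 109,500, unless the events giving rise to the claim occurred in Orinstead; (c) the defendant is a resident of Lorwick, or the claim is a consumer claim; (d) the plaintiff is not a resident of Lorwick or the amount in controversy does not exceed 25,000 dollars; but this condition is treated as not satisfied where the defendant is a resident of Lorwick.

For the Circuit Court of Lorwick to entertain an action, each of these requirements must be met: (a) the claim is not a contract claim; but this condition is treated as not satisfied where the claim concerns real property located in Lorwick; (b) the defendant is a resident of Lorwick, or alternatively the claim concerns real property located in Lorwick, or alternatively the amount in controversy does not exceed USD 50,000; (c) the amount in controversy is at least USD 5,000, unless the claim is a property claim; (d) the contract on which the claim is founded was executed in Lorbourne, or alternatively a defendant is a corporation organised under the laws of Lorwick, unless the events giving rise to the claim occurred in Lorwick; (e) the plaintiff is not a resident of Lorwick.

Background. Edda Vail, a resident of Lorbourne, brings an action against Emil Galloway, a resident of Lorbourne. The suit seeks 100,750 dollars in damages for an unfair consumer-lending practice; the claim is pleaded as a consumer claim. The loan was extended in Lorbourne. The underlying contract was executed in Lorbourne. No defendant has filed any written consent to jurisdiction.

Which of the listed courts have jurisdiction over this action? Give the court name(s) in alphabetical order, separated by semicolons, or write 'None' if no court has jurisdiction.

the Holbourne Court of Common Pleas; the Provincial Court of Lorbourne

The Holbourne Court of Common Pleas:
  (a) The amount in controversy is $100,750, within the $150,000 ceiling, which satisfies one of the alternatives. Condition met.
  (b) The operative events occurred in Lorbourne, which satisfies one of the alternatives. Met.
  (c) The defendant resides in Lorbourne, not Holbourne. But the amount in controversy is 100,750 dollars, which meets the 10,000 dollars floor, and the 'unless' clause therefore excuses the requirement. Satisfied.
  (d) The claim is a consumer claim, not a tort claim — that alternative is enough. Satisfied.
  (e) The plaintiff resides in Lorbourne, which is not Holbourne, so one alternative holds. Condition met.
  → All conditions met; jurisdiction exists.
The Provincial Court of Lorbourne:
  (a) The claim is a consumer claim, not a contract claim, so one alternative holds. Condition met.
  (b) Edda Vail resides in Lorbourne — that alternative is enough. Met.
  (c) The defendant resides in Lorbourne. Condition met.
  (d) The operative events occurred in Lorbourne, so this disjunct is met. Condition met.
  → The court has jurisdiction.
The Civil Court of Lorwick:
  (a) The claim is a consumer claim, not a contract claim, which satisfies one of the alternatives. Condition met.
  (b) The amount in controversy is USD 100,750, below the 109,500 dollars floor. Nor does the 'unless' clause help: the operative events occurred in Lorbourne, not Orinstead. Condition not met.
  (c) The claim is a consumer claim — that alternative is enough. Met.
  (d) The plaintiff resides in Lorbourne, which is not Lorwick, which satisfies one of the alternatives. The carve-out does not apply: the defendant resides in Lorbourne, not Lorwick. Met.
  → Not every requirement is met — no jurisdiction.
The Circuit Court of Lorwick:
  (a) The claim is a consumer claim, not a contract claim. The carve-out does not apply: the claim does not concern real property. Condition met.
  (b) The defendant resides in Lorbourne, not Lorwick; the claim does not concern real property; the amount in controversy is $100,750, above the 50,000 dollars ceiling — no alternative holds. Fails.
  (c) The amount in controversy is $100,750, which meets the 5,000 dollars floor. Satisfied.
  (d) The contract was executed in Lorbourne, so this disjunct is met. Satisfied.
  (e) The plaintiff resides in Lorbourne, which is not Lorwick. Satisfied.
  → No jurisdiction.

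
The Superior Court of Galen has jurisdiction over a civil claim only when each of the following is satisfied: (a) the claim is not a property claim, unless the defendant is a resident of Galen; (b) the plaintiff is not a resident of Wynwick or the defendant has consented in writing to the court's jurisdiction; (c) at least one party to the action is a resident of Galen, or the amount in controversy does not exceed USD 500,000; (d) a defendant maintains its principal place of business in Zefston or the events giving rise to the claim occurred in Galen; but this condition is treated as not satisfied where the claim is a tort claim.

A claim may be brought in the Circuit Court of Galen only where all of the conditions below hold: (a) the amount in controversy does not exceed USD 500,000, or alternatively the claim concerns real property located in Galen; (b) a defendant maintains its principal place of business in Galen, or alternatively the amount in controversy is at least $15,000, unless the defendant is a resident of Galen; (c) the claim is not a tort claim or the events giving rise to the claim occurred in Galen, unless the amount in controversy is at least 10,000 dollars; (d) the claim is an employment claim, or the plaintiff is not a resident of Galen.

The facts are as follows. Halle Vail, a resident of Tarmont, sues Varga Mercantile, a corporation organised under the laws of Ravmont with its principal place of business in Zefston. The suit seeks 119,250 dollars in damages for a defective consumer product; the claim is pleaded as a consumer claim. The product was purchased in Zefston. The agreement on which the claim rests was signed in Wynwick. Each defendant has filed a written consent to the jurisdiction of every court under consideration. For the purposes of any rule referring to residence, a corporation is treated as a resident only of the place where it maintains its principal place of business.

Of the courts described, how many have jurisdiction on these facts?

The Superior Court of Galen:
  (a) The claim is a consumer claim, not a property claim. Satisfied.
  (b) The plaintiff resides in Tarmont, which is not Wynwick, so one alternative holds. Met.
  (c) The amount in controversy is USD 119,250, within the USD 500,000 ceiling, so this disjunct is met. Satisfied.
  (d) Varga Mercantile has its principal place of business in Zefston — that alternative is enough. And the carve-out is inapplicable — the claim is a consumer claim, not a tort claim. Met.
  → The court has jurisdiction.
The Circuit Court of Galen:
  (a) The amount in controversy is USD 119,250, within the $500,000 ceiling, so one alternative holds. Met.
  (b) The amount in controversy is USD 119,250, which meets the USD 15,000 floor, so one alternative holds. Satisfied.
  (c) The claim is a consumer claim, not a tort claim — that alternative is enough. Satisfied.
  (d) The plaintiff resides in Tarmont, which is not Galen, which satisfies one of the alternatives. Met.
  → All conditions met; jurisdiction exists.
Courts with jurisdiction: the Superior Court of Galen, the Circuit Court of Galen — 2 in total.

2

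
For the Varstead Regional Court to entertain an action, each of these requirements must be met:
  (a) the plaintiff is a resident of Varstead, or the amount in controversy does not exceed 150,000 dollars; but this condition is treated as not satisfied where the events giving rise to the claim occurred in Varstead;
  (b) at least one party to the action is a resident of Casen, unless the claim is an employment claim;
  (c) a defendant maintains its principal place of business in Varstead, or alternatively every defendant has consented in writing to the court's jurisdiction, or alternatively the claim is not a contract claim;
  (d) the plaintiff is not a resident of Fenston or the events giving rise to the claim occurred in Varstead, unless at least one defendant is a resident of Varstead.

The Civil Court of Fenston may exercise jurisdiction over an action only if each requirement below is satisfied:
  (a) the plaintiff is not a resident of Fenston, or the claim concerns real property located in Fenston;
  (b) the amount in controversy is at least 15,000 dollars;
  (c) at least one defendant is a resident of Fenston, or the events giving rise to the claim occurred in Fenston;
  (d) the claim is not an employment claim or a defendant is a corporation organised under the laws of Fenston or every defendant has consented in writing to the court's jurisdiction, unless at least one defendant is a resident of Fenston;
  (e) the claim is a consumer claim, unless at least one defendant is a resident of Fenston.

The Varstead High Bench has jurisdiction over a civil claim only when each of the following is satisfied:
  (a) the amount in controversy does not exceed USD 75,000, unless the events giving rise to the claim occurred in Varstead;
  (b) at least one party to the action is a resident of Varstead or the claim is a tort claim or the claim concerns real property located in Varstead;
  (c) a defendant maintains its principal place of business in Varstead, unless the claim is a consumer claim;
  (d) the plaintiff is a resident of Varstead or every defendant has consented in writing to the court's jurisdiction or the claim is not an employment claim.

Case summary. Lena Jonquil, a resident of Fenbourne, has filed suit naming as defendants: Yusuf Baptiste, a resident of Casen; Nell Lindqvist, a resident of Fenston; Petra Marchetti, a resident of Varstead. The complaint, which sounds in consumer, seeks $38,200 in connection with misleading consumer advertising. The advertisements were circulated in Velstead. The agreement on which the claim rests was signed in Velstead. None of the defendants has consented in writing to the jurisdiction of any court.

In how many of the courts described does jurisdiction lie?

3

The Varstead Regional Court:
  (a) The amount in controversy is 38,200 dollars, within the 150,000 dollars ceiling, which satisfies one of the alternatives. And the carve-out is inapplicable — the operative events occurred in Velstead, not Varstead. Met.
  (b) Yusuf Baptiste resides in Casen. Satisfied.
  (c) The claim is a consumer claim, not a contract claim — that alternative is enough. Condition met.
  (d) The plaintiff resides in Fenbourne, which is not Fenston, so one alternative holds. Satisfied.
  → Jurisdiction lies.
The Civil Court of Fenston:
  (a) The plaintiff resides in Fenbourne, which is not Fenston, so this disjunct is met. Met.
  (b) The amount in controversy is 38,200 dollars, which meets the 15,000 dollars floor. Condition met.
  (c) Nell Lindqvist resides in Fenston, so this disjunct is met. Satisfied.
  (d) The claim is a consumer claim, not an employment claim, which satisfies one of the alternatives. Met.
  (e) The claim is a consumer claim. Met.
  → All conditions met; jurisdiction exists.
The Varstead High Bench:
  (a) The amount in controversy is $38,200, within the $75,000 ceiling. Met.
  (b) Petra Marchetti resides in Varstead — that alternative is enough. Condition met.
  (c) No defendant is a corporation. But the claim is a consumer claim, and the 'unless' clause therefore excuses the requirement. Condition met.
  (d) The claim is a consumer claim, not an employment claim, so one alternative holds. Met.
  → All conditions met; jurisdiction exists.
Courts with jurisdiction: the Varstead Regional Court, the Civil Court of Fenston, the Varstead High Bench — 3 in total.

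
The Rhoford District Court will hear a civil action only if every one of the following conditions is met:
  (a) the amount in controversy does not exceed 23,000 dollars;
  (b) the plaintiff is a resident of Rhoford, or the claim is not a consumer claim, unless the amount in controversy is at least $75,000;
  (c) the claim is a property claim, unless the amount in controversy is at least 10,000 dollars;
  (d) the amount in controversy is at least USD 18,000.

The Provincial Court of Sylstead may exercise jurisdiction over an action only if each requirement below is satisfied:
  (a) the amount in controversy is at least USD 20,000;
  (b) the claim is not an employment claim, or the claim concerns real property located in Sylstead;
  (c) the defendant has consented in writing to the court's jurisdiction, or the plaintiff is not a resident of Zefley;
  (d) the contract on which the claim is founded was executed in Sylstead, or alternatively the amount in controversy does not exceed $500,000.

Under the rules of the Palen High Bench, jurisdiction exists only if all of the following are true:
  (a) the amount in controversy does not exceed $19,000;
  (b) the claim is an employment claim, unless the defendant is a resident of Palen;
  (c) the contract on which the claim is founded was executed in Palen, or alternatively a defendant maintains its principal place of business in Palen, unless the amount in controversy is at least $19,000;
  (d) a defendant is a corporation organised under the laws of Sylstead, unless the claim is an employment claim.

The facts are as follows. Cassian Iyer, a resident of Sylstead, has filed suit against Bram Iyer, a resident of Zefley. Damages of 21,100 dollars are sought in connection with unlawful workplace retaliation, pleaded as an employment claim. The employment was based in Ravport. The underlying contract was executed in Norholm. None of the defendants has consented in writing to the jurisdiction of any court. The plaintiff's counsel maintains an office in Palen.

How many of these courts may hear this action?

The Rhoford District Court:
  (a) The amount in controversy is $21,100, within the $23,000 ceiling. Met.
  (b) The claim is an employment claim, not a consumer claim, so one alternative holds. Satisfied.
  (c) The claim is an employment claim, not a property claim. The proviso rescues it, though: the amount in controversy is 21,100 dollars, which meets the USD 10,000 floor. Met.
  (d) The amount in controversy is $21,100, which meets the $18,000 floor. Met.
  → The court has jurisdiction.
The Provincial Court of Sylstead:
  (a) The amount in controversy is 21,100 dollars, which meets the 20,000 dollars floor. Condition met.
  (b) The claim is an employment claim; the claim does not concern real property — none of the alternatives is met. Not met.
  (c) The plaintiff resides in Sylstead, which is not Zefley — that alternative is enough. Met.
  (d) The amount in controversy is USD 21,100, within the $500,000 ceiling, which satisfies one of the alternatives. Satisfied.
  → At least one condition fails; no jurisdiction.
The Palen High Bench:
  (a) The amount in controversy is $21,100, above the 19,000 dollars ceiling. Not satisfied.
  (b) The claim is an employment claim. Condition met.
  (c) The contract was executed in Norholm, not Palen; no defendant is a corporation — none of the alternatives is met. However, the amount in controversy is 21,100 dollars, which meets the 19,000 dollars floor, so the 'unless' proviso supplies this condition. Met.
  (d) No defendant is a corporation. The proviso rescues it, though: the claim is an employment claim. Condition met.
  → Not every requirement is met — no jurisdiction.
Courts with jurisdiction: the Rhoford District Court — 1 in total.

1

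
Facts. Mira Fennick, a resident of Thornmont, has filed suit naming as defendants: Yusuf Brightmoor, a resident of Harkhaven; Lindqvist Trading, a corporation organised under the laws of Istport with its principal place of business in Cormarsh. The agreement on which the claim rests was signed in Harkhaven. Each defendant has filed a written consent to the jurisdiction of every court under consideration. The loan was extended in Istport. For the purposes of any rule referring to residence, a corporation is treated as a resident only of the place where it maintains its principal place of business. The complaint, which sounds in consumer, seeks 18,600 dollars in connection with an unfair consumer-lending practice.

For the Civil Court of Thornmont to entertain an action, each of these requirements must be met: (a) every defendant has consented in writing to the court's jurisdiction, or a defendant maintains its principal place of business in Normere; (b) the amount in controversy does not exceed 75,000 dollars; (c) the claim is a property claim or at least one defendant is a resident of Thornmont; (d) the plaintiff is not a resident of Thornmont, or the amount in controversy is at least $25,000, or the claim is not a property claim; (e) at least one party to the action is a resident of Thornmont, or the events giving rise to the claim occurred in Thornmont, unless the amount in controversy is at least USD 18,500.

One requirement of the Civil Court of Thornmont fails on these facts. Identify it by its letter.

(c)

The Civil Court of Thornmont:
  (a) Every defendant has filed written consent, which satisfies one of the alternatives. Condition met.
  (b) The amount in controversy is $18,600, within the $75,000 ceiling. Met.
  (c) The claim is a consumer claim, not a property claim; no defendant resides in Thornmont (they reside in Harkhaven, Cormarsh) — every alternative fails. Not met.
  (d) The claim is a consumer claim, not a property claim — that alternative is enough. Satisfied.
  (e) Mira Fennick resides in Thornmont, so this disjunct is met. Satisfied.
Only condition (c) fails.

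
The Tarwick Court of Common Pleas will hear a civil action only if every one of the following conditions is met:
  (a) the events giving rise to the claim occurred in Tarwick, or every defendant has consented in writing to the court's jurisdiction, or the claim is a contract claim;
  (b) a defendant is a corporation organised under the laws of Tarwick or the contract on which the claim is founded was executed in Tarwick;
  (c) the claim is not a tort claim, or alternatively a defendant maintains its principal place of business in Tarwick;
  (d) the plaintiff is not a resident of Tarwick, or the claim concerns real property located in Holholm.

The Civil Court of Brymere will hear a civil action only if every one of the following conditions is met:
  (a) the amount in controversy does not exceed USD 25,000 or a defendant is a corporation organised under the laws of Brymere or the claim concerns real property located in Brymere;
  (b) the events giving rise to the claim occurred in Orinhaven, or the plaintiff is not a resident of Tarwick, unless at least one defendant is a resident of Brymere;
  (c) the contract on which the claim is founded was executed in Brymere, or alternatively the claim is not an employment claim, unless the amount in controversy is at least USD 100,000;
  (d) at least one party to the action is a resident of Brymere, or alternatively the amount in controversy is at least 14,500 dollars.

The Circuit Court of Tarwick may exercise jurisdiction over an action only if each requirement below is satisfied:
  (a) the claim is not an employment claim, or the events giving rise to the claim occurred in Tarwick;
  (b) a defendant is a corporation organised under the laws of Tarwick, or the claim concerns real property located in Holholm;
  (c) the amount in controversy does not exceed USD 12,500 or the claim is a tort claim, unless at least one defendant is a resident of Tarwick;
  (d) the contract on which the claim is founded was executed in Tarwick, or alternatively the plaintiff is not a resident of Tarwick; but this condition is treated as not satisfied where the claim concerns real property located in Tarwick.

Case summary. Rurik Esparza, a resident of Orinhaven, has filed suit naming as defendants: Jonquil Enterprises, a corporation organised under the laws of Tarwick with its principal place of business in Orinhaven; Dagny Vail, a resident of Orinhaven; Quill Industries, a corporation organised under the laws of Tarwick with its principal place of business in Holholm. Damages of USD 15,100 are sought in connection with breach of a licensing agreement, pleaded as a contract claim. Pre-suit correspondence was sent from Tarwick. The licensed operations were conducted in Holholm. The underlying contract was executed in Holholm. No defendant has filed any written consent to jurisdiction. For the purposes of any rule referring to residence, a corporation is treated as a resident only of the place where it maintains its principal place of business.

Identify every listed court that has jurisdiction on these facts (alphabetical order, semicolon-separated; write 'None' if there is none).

the Civil Court of Brymere; the Tarwick Court of Common Pleas

The Tarwick Court of Common Pleas:
  (a) The claim is a contract claim, so one alternative holds. Met.
  (b) Jonquil Enterprises is organised under the laws of Tarwick — that alternative is enough. Met.
  (c) The claim is a contract claim, not a tort claim, so this disjunct is met. Met.
  (d) The plaintiff resides in Orinhaven, which is not Tarwick — that alternative is enough. Met.
  → All conditions met; jurisdiction exists.
The Civil Court of Brymere:
  (a) The amount in controversy is USD 15,100, within the 25,000 dollars ceiling, which satisfies one of the alternatives. Condition met.
  (b) The plaintiff resides in Orinhaven, which is not Tarwick, so one alternative holds. Satisfied.
  (c) The claim is a contract claim, not an employment claim — that alternative is enough. Met.
  (d) The amount in controversy is $15,100, which meets the 14,500 dollars floor — that alternative is enough. Satisfied.
  → The court has jurisdiction.
The Circuit Court of Tarwick:
  (a) The claim is a contract claim, not an employment claim — that alternative is enough. Satisfied.
  (b) Jonquil Enterprises is organised under the laws of Tarwick — that alternative is enough. Satisfied.
  (c) The amount in controversy is USD 15,100, above the $12,500 ceiling; the claim is a contract claim, not a tort claim — none of the alternatives is met. The proviso offers no rescue either, since no defendant resides in Tarwick (they reside in Orinhaven, Orinhaven, Holholm). Fails.
  (d) The plaintiff resides in Orinhaven, which is not Tarwick, so this disjunct is met. And the carve-out is inapplicable — the claim does not concern real property. Satisfied.
  → At least one condition fails; no jurisdiction.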